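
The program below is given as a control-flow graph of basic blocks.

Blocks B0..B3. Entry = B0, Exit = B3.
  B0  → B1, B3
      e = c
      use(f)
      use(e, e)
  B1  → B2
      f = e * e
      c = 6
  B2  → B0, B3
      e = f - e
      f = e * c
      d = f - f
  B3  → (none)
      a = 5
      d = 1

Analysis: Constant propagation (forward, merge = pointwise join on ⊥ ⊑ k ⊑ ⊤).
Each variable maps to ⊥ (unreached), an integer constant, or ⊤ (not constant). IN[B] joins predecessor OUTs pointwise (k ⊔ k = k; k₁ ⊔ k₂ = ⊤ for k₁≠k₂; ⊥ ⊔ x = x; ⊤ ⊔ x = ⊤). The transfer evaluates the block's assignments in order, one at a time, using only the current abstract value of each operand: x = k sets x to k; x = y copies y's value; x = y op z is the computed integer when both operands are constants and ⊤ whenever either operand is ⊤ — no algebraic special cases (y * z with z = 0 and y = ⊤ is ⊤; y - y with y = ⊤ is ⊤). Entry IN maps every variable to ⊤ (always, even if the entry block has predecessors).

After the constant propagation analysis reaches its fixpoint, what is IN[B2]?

Per-block solution:
  B0:   IN=(all ⊤)   OUT=(all ⊤)
  B1:   IN=(all ⊤)   OUT={c:6; rest ⊤}
  B2:   IN={c:6; rest ⊤}   OUT={c:6; rest ⊤}
  B3:   IN=(all ⊤)   OUT={a:5, d:1; rest ⊤}

Merge at B2: IN[B2] = OUT[B1] = {a: ⊤, b: ⊤, c: 6, d: ⊤, e: ⊤, f: ⊤}

Answer: {a: ⊤, b: ⊤, c: 6, d: ⊤, e: ⊤, f: ⊤}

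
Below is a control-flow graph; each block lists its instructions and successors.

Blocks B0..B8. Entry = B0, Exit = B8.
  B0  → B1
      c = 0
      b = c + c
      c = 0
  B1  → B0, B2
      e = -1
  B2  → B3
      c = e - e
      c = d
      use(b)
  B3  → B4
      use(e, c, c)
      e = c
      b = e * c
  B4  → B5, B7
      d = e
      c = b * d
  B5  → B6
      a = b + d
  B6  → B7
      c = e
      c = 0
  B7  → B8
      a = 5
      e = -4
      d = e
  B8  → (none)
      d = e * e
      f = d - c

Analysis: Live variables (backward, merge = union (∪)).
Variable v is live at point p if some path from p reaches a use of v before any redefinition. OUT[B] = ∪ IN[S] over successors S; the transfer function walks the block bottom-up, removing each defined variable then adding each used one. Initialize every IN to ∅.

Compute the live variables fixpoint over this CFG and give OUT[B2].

Converged values:
  B0: | IN={d} | OUT={b, d}
  B1: | IN={b, d} | OUT={b, d, e}
  B2: | IN={b, d, e} | OUT={c, e}
  B3: | IN={c, e} | OUT={b, e}
  B4: | IN={b, e} | OUT={b, c, d, e}
  B5: | IN={b, d, e} | OUT={e}
  B6: | IN={e} | OUT={c}
  B7: | IN={c} | OUT={c, e}
  B8: | IN={c, e} | OUT={}

Merge at B2: OUT[B2] = IN[B3] = {c, e}

Answer: {c, e}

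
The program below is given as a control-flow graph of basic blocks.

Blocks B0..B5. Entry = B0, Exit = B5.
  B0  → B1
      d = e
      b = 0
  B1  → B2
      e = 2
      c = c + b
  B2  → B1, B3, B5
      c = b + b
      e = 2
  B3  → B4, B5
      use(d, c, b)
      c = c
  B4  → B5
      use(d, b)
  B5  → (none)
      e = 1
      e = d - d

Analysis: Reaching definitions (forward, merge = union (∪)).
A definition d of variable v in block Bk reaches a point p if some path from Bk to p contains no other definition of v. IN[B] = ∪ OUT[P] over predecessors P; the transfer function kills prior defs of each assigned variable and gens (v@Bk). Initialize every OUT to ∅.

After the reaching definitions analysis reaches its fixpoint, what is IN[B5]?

Answer: {b@B0, c@B2, c@B3, d@B0, e@B2}

Derivation:
Per-block solution:
  B0:   IN={}   OUT={b@B0, d@B0}
  B1:   IN={b@B0, c@B2, d@B0, e@B2}   OUT={b@B0, c@B1, d@B0, e@B1}
  B2:   IN={b@B0, c@B1, d@B0, e@B1}   OUT={b@B0, c@B2, d@B0, e@B2}
  B3:   IN={b@B0, c@B2, d@B0, e@B2}   OUT={b@B0, c@B3, d@B0, e@B2}
  B4:   IN={b@B0, c@B3, d@B0, e@B2}   OUT={b@B0, c@B3, d@B0, e@B2}
  B5:   IN={b@B0, c@B2, c@B3, d@B0, e@B2}   OUT={b@B0, c@B2, c@B3, d@B0, e@B5}

Merge at B5: IN[B5] = OUT[B2] ⊔ OUT[B3] ⊔ OUT[B4] = {b@B0, c@B2, c@B3, d@B0, e@B2}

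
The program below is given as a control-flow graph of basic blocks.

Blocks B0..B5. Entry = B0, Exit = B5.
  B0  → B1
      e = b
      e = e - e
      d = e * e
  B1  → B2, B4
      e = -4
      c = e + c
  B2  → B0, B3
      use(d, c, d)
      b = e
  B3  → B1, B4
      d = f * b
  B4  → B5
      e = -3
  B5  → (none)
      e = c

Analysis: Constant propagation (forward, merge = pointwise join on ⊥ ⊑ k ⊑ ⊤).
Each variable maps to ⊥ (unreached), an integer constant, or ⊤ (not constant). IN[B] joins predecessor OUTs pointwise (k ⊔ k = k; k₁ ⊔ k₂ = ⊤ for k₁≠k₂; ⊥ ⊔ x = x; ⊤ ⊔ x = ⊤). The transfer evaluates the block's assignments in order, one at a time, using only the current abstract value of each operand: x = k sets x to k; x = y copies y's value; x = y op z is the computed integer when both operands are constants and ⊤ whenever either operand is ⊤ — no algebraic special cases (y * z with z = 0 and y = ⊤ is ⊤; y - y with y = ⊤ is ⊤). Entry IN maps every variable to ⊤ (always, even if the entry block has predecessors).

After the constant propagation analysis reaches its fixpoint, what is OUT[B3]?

Answer: {a: ⊤, b: -4, c: ⊤, d: ⊤, e: -4, f: ⊤}

Trace:
Fixpoint table:
  B0:   IN=(all ⊤)   OUT=(all ⊤)
  B1:   IN=(all ⊤)   OUT={e:-4; rest ⊤}
  B2:   IN={e:-4; rest ⊤}   OUT={b:-4, e:-4; rest ⊤}
  B3:   IN={b:-4, e:-4; rest ⊤}   OUT={b:-4, e:-4; rest ⊤}
  B4:   IN={e:-4; rest ⊤}   OUT={e:-3; rest ⊤}
  B5:   IN={e:-3; rest ⊤}   OUT=(all ⊤)

Merge at B3: IN[B3] = OUT[B2] = {a: ⊤, b: -4, c: ⊤, d: ⊤, e: -4, f: ⊤}
Applying B3's transfer function to that IN value gives OUT[B3] (row B3 above).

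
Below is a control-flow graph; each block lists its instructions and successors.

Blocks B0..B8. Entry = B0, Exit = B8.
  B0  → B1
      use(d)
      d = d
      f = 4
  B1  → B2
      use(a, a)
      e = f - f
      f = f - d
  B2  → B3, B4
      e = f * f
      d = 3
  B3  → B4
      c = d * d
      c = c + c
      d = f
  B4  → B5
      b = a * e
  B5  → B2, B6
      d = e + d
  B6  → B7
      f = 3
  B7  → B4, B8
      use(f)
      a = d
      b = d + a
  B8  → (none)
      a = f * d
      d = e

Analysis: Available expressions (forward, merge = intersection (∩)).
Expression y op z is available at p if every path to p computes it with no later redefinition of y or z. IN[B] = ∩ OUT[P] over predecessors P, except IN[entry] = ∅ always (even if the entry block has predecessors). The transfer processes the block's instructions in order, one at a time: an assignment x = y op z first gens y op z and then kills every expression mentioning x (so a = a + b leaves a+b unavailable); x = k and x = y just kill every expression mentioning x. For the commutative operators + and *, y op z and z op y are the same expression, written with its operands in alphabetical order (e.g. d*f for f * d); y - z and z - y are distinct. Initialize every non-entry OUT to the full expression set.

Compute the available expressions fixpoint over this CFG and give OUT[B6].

Answer: {a*e}

Trace:
Per-block solution:
  B0:  IN={}  OUT={}
  B1:  IN={}  OUT={}
  B2:  IN={}  OUT={f*f}
  B3:  IN={f*f}  OUT={f*f}
  B4:  IN={}  OUT={a*e}
  B5:  IN={a*e}  OUT={a*e}
  B6:  IN={a*e}  OUT={a*e}
  B7:  IN={a*e}  OUT={a+d}
  B8:  IN={a+d}  OUT={}

Merge at B6: IN[B6] = OUT[B5] = {a*e}
Applying B6's transfer function to that IN value gives OUT[B6] (row B6 above).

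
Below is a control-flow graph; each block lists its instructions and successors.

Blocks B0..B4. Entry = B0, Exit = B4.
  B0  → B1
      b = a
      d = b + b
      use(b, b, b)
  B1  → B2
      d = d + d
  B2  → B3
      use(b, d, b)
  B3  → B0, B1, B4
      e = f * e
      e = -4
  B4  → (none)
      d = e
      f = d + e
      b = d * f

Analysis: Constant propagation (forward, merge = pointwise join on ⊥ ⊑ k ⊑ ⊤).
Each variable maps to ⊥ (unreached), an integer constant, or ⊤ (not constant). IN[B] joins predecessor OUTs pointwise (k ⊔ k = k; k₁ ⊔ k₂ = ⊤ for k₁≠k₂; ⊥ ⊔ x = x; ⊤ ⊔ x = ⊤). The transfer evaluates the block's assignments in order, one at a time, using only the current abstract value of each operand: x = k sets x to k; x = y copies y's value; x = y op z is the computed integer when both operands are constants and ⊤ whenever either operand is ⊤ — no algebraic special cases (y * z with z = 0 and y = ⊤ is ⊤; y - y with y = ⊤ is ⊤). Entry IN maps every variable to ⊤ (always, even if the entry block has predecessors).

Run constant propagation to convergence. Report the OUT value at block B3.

Answer: {a: ⊤, b: ⊤, c: ⊤, d: ⊤, e: -4, f: ⊤}

Trace:
Per-block solution:
  B0:   IN=(all ⊤)   OUT=(all ⊤)
  B1:   IN=(all ⊤)   OUT=(all ⊤)
  B2:   IN=(all ⊤)   OUT=(all ⊤)
  B3:   IN=(all ⊤)   OUT={e:-4; rest ⊤}
  B4:   IN={e:-4; rest ⊤}   OUT={b:32, d:-4, e:-4, f:-8; rest ⊤}

Merge at B3: IN[B3] = OUT[B2] = {a: ⊤, b: ⊤, c: ⊤, d: ⊤, e: ⊤, f: ⊤}
Applying B3's transfer function to that IN value gives OUT[B3] (row B3 above).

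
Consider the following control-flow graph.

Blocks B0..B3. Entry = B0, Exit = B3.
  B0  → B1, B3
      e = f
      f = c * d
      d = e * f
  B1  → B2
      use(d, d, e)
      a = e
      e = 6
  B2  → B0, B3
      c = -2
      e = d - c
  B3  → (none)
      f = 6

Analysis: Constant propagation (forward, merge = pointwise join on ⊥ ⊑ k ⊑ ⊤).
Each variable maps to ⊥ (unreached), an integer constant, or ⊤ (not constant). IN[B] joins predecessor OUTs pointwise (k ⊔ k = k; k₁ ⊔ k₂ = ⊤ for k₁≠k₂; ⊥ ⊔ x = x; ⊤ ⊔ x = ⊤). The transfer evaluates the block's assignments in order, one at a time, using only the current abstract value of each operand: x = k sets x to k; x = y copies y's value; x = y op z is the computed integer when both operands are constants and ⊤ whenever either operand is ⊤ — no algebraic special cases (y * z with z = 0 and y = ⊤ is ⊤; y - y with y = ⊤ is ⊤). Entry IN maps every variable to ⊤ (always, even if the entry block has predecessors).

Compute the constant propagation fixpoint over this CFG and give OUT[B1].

Answer: {a: ⊤, b: ⊤, c: ⊤, d: ⊤, e: 6, f: ⊤}

Derivation:
Converged values:
  B0:   IN=(all ⊤)   OUT=(all ⊤)
  B1:   IN=(all ⊤)   OUT={e:6; rest ⊤}
  B2:   IN={e:6; rest ⊤}   OUT={c:-2; rest ⊤}
  B3:   IN=(all ⊤)   OUT={f:6; rest ⊤}

Merge at B1: IN[B1] = OUT[B0] = {a: ⊤, b: ⊤, c: ⊤, d: ⊤, e: ⊤, f: ⊤}
Applying B1's transfer function to that IN value gives OUT[B1] (row B1 above).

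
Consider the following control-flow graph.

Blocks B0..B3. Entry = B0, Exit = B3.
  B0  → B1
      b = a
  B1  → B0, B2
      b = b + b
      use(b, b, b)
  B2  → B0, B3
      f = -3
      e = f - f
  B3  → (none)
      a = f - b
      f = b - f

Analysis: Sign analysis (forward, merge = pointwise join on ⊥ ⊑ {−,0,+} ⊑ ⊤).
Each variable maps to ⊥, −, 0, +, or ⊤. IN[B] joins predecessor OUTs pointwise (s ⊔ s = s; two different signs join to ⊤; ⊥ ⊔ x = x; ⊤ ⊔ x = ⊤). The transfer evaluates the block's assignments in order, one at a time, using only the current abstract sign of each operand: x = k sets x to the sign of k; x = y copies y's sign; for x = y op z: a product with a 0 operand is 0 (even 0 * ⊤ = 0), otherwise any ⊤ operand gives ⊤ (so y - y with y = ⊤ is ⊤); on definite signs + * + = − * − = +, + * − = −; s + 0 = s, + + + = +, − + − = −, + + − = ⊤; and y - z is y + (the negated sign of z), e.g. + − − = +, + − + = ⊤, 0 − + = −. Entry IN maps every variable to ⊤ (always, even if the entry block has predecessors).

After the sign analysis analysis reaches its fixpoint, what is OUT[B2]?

Converged values:
  B0: | IN=(all ⊤) | OUT=(all ⊤)
  B1: | IN=(all ⊤) | OUT=(all ⊤)
  B2: | IN=(all ⊤) | OUT={f:-; rest ⊤}
  B3: | IN={f:-; rest ⊤} | OUT=(all ⊤)

Merge at B2: IN[B2] = OUT[B1] = {a: ⊤, b: ⊤, c: ⊤, d: ⊤, e: ⊤, f: ⊤}
Applying B2's transfer function to that IN value gives OUT[B2] (row B2 above).

Answer: {a: ⊤, b: ⊤, c: ⊤, d: ⊤, e: ⊤, f: -}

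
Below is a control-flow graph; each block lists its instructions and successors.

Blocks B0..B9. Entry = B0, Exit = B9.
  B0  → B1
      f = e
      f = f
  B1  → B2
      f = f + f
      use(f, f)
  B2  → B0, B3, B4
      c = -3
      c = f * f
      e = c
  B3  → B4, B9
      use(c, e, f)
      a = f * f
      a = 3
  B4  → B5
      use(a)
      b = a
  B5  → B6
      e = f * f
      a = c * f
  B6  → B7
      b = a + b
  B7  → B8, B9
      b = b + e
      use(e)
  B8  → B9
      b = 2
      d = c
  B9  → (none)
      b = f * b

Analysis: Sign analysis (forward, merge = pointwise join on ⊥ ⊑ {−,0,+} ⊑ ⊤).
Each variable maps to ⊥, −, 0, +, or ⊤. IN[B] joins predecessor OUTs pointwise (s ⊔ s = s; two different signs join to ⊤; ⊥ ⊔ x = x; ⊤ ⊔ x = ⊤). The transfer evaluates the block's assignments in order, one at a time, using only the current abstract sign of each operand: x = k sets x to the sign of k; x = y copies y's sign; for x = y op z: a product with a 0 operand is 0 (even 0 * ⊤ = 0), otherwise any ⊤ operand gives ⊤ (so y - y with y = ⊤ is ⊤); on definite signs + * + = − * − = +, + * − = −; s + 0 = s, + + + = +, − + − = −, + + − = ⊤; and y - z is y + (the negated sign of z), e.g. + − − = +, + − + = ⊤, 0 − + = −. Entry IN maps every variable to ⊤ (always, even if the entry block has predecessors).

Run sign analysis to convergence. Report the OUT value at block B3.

Converged values:
  B0:  IN=(all ⊤)  OUT=(all ⊤)
  B1:  IN=(all ⊤)  OUT=(all ⊤)
  B2:  IN=(all ⊤)  OUT=(all ⊤)
  B3:  IN=(all ⊤)  OUT={a:+; rest ⊤}
  B4:  IN=(all ⊤)  OUT=(all ⊤)
  B5:  IN=(all ⊤)  OUT=(all ⊤)
  B6:  IN=(all ⊤)  OUT=(all ⊤)
  B7:  IN=(all ⊤)  OUT=(all ⊤)
  B8:  IN=(all ⊤)  OUT={b:+; rest ⊤}
  B9:  IN=(all ⊤)  OUT=(all ⊤)

Merge at B3: IN[B3] = OUT[B2] = {a: ⊤, b: ⊤, c: ⊤, d: ⊤, e: ⊤, f: ⊤}
Applying B3's transfer function to that IN value gives OUT[B3] (row B3 above).

Answer: {a: +, b: ⊤, c: ⊤, d: ⊤, e: ⊤, f: ⊤}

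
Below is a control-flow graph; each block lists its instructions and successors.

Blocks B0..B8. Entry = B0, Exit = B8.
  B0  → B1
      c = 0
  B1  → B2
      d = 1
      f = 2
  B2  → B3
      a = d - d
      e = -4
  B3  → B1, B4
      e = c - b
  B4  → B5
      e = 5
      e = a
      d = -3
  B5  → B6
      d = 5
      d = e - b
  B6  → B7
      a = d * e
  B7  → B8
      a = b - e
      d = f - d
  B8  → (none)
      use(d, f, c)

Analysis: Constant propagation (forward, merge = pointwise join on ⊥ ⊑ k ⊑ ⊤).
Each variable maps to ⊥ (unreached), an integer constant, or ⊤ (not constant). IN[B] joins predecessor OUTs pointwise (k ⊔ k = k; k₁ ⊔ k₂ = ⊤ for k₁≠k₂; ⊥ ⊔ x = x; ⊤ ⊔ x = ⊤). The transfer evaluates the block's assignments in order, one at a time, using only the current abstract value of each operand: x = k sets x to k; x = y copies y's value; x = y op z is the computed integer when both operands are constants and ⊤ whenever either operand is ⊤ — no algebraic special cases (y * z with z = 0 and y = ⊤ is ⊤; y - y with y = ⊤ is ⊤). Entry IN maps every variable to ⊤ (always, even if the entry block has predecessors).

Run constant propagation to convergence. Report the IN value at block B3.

Answer: {a: 0, b: ⊤, c: 0, d: 1, e: -4, f: 2}

Derivation:
Converged values:
  B0: | IN=(all ⊤) | OUT={c:0; rest ⊤}
  B1: | IN={c:0; rest ⊤} | OUT={c:0, d:1, f:2; rest ⊤}
  B2: | IN={c:0, d:1, f:2; rest ⊤} | OUT={a:0, c:0, d:1, e:-4, f:2; rest ⊤}
  B3: | IN={a:0, c:0, d:1, e:-4, f:2; rest ⊤} | OUT={a:0, c:0, d:1, f:2; rest ⊤}
  B4: | IN={a:0, c:0, d:1, f:2; rest ⊤} | OUT={a:0, c:0, d:-3, e:0, f:2; rest ⊤}
  B5: | IN={a:0, c:0, d:-3, e:0, f:2; rest ⊤} | OUT={a:0, c:0, e:0, f:2; rest ⊤}
  B6: | IN={a:0, c:0, e:0, f:2; rest ⊤} | OUT={c:0, e:0, f:2; rest ⊤}
  B7: | IN={c:0, e:0, f:2; rest ⊤} | OUT={c:0, e:0, f:2; rest ⊤}
  B8: | IN={c:0, e:0, f:2; rest ⊤} | OUT={c:0, e:0, f:2; rest ⊤}

Merge at B3: IN[B3] = OUT[B2] = {a: 0, b: ⊤, c: 0, d: 1, e: -4, f: 2}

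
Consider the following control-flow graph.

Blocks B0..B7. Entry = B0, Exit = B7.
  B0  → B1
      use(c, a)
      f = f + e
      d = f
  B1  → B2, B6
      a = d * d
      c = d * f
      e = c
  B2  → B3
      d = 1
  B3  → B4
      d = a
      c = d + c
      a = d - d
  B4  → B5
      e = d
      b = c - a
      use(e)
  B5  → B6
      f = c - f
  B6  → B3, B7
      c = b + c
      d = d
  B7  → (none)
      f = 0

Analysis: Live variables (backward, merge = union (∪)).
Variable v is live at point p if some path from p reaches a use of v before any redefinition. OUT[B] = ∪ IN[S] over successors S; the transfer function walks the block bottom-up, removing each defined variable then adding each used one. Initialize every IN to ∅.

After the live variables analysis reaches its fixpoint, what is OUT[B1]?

Answer: {a, b, c, d, f}

Trace:
Per-block solution:
  B0:   IN={a, b, c, e, f}   OUT={b, d, f}
  B1:   IN={b, d, f}   OUT={a, b, c, d, f}
  B2:   IN={a, c, f}   OUT={a, c, f}
  B3:   IN={a, c, f}   OUT={a, c, d, f}
  B4:   IN={a, c, d, f}   OUT={a, b, c, d, f}
  B5:   IN={a, b, c, d, f}   OUT={a, b, c, d, f}
  B6:   IN={a, b, c, d, f}   OUT={a, c, f}
  B7:   IN={}   OUT={}

Merge at B1: OUT[B1] = IN[B2] ⊔ IN[B6] = {a, b, c, d, f}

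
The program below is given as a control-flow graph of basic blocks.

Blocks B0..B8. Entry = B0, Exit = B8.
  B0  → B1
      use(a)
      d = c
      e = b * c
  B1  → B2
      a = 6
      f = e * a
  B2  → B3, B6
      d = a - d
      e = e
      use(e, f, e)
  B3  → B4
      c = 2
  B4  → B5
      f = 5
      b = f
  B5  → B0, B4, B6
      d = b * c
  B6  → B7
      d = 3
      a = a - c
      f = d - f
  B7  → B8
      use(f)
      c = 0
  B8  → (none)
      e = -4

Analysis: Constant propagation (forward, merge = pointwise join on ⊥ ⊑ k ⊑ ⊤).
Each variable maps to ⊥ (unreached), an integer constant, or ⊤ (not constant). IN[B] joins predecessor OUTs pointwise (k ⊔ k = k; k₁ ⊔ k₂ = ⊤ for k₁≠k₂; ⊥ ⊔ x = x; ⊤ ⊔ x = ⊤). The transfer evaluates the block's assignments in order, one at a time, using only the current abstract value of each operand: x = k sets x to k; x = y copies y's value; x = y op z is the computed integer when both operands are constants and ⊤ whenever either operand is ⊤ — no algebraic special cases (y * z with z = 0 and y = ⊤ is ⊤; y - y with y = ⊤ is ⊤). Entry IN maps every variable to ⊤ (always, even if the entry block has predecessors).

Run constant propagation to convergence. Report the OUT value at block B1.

Answer: {a: 6, b: ⊤, c: ⊤, d: ⊤, e: ⊤, f: ⊤}

Working:
Fixpoint table:
  B0:  IN=(all ⊤)  OUT=(all ⊤)
  B1:  IN=(all ⊤)  OUT={a:6; rest ⊤}
  B2:  IN={a:6; rest ⊤}  OUT={a:6; rest ⊤}
  B3:  IN={a:6; rest ⊤}  OUT={a:6, c:2; rest ⊤}
  B4:  IN={a:6, c:2; rest ⊤}  OUT={a:6, b:5, c:2, f:5; rest ⊤}
  B5:  IN={a:6, b:5, c:2, f:5; rest ⊤}  OUT={a:6, b:5, c:2, d:10, f:5; rest ⊤}
  B6:  IN={a:6; rest ⊤}  OUT={d:3; rest ⊤}
  B7:  IN={d:3; rest ⊤}  OUT={c:0, d:3; rest ⊤}
  B8:  IN={c:0, d:3; rest ⊤}  OUT={c:0, d:3, e:-4; rest ⊤}

Merge at B1: IN[B1] = OUT[B0] = {a: ⊤, b: ⊤, c: ⊤, d: ⊤, e: ⊤, f: ⊤}
Applying B1's transfer function to that IN value gives OUT[B1] (row B1 above).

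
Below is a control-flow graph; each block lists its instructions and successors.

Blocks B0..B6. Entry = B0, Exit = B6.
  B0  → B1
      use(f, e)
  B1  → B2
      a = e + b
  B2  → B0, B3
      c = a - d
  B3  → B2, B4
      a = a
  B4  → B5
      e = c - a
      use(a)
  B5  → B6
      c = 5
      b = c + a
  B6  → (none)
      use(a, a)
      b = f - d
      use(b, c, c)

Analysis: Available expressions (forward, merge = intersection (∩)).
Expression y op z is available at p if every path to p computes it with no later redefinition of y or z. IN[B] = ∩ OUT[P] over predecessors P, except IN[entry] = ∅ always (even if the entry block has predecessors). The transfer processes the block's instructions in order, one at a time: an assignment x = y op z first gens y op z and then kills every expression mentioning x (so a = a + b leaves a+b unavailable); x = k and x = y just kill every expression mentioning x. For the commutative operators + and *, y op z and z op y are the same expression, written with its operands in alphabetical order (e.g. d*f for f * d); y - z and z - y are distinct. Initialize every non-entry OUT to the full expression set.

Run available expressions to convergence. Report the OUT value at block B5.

Per-block solution:
  B0: | IN={} | OUT={}
  B1: | IN={} | OUT={b+e}
  B2: | IN={b+e} | OUT={a-d, b+e}
  B3: | IN={a-d, b+e} | OUT={b+e}
  B4: | IN={b+e} | OUT={c-a}
  B5: | IN={c-a} | OUT={a+c}
  B6: | IN={a+c} | OUT={a+c, f-d}

Merge at B5: IN[B5] = OUT[B4] = {c-a}
Applying B5's transfer function to that IN value gives OUT[B5] (row B5 above).

Answer: {a+c}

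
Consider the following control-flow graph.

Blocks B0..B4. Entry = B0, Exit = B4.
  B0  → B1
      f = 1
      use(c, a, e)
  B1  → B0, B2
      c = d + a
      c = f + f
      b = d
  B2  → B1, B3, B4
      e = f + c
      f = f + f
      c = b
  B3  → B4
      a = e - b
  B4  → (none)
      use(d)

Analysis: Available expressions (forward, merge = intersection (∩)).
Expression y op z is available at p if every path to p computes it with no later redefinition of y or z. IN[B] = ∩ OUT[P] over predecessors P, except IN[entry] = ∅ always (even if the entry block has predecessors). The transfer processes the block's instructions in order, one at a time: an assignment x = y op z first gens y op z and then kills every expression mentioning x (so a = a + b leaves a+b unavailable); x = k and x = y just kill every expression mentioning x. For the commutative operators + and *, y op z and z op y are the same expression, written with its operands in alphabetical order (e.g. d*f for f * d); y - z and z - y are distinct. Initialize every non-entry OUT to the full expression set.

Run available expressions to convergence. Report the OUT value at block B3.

Fixpoint table:
  B0:   IN={}   OUT={}
  B1:   IN={}   OUT={a+d, f+f}
  B2:   IN={a+d, f+f}   OUT={a+d}
  B3:   IN={a+d}   OUT={e-b}
  B4:   IN={}   OUT={}

Merge at B3: IN[B3] = OUT[B2] = {a+d}
Applying B3's transfer function to that IN value gives OUT[B3] (row B3 above).

Answer: {e-b}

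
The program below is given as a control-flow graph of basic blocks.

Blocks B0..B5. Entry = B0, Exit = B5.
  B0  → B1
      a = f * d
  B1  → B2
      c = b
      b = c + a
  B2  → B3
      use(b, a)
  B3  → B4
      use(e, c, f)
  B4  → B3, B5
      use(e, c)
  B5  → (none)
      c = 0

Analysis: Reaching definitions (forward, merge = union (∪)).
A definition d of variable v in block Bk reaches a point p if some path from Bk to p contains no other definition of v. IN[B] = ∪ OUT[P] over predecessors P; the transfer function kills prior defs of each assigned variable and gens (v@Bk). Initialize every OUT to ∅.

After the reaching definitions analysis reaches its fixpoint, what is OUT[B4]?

Answer: {a@B0, b@B1, c@B1}

Trace:
Per-block solution:
  B0: | IN={} | OUT={a@B0}
  B1: | IN={a@B0} | OUT={a@B0, b@B1, c@B1}
  B2: | IN={a@B0, b@B1, c@B1} | OUT={a@B0, b@B1, c@B1}
  B3: | IN={a@B0, b@B1, c@B1} | OUT={a@B0, b@B1, c@B1}
  B4: | IN={a@B0, b@B1, c@B1} | OUT={a@B0, b@B1, c@B1}
  B5: | IN={a@B0, b@B1, c@B1} | OUT={a@B0, b@B1, c@B5}

Merge at B4: IN[B4] = OUT[B3] = {a@B0, b@B1, c@B1}
Applying B4's transfer function to that IN value gives OUT[B4] (row B4 above).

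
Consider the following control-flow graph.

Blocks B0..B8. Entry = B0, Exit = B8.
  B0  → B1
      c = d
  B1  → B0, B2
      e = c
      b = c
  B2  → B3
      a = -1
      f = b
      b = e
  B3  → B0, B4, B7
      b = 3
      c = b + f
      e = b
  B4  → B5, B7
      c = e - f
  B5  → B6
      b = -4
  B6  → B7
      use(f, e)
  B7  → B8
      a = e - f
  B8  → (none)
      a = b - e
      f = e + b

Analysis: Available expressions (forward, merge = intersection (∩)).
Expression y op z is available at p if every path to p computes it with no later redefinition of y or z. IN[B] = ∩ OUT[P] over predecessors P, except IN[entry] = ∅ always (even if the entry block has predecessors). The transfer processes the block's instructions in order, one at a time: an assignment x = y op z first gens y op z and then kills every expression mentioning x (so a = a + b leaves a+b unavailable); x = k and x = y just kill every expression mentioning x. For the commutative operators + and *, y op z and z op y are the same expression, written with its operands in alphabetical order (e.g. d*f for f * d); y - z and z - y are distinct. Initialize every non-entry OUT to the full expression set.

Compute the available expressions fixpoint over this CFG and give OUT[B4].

Answer: {b+f, e-f}

Derivation:
Fixpoint table:
  B0:  IN={}  OUT={}
  B1:  IN={}  OUT={}
  B2:  IN={}  OUT={}
  B3:  IN={}  OUT={b+f}
  B4:  IN={b+f}  OUT={b+f, e-f}
  B5:  IN={b+f, e-f}  OUT={e-f}
  B6:  IN={e-f}  OUT={e-f}
  B7:  IN={}  OUT={e-f}
  B8:  IN={e-f}  OUT={b+e, b-e}

Merge at B4: IN[B4] = OUT[B3] = {b+f}
Applying B4's transfer function to that IN value gives OUT[B4] (row B4 above).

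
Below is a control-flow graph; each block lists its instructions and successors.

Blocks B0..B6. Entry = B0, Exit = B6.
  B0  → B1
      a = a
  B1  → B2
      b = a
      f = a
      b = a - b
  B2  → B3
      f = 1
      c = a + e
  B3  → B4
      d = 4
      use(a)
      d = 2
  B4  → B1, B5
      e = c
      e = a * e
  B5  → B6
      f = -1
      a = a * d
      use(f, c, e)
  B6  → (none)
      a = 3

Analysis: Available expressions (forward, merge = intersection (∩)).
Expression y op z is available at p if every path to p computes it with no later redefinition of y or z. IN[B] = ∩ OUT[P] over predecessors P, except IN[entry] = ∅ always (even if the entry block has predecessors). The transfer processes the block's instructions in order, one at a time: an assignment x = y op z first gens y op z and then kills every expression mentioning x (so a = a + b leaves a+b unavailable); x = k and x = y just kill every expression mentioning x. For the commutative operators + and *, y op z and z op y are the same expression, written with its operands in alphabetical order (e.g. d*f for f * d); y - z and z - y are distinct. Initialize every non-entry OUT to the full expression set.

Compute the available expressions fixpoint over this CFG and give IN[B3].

Fixpoint table:
  B0: | IN={} | OUT={}
  B1: | IN={} | OUT={}
  B2: | IN={} | OUT={a+e}
  B3: | IN={a+e} | OUT={a+e}
  B4: | IN={a+e} | OUT={}
  B5: | IN={} | OUT={}
  B6: | IN={} | OUT={}

Merge at B3: IN[B3] = OUT[B2] = {a+e}

Answer: {a+e}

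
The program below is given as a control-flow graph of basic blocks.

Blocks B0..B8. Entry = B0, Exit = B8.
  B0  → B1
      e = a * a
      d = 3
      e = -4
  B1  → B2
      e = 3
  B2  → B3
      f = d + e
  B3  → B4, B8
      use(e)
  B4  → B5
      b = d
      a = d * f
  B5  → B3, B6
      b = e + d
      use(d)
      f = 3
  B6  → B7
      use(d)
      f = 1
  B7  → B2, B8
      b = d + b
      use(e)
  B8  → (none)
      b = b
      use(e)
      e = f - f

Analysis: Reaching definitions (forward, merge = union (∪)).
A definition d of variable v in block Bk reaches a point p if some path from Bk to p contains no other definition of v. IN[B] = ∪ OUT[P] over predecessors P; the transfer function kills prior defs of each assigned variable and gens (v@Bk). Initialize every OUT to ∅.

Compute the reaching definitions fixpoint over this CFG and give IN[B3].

Per-block solution:
  B0: | IN={} | OUT={d@B0, e@B0}
  B1: | IN={d@B0, e@B0} | OUT={d@B0, e@B1}
  B2: | IN={a@B4, b@B7, d@B0, e@B1, f@B6} | OUT={a@B4, b@B7, d@B0, e@B1, f@B2}
  B3: | IN={a@B4, b@B5, b@B7, d@B0, e@B1, f@B2, f@B5} | OUT={a@B4, b@B5, b@B7, d@B0, e@B1, f@B2, f@B5}
  B4: | IN={a@B4, b@B5, b@B7, d@B0, e@B1, f@B2, f@B5} | OUT={a@B4, b@B4, d@B0, e@B1, f@B2, f@B5}
  B5: | IN={a@B4, b@B4, d@B0, e@B1, f@B2, f@B5} | OUT={a@B4, b@B5, d@B0, e@B1, f@B5}
  B6: | IN={a@B4, b@B5, d@B0, e@B1, f@B5} | OUT={a@B4, b@B5, d@B0, e@B1, f@B6}
  B7: | IN={a@B4, b@B5, d@B0, e@B1, f@B6} | OUT={a@B4, b@B7, d@B0, e@B1, f@B6}
  B8: | IN={a@B4, b@B5, b@B7, d@B0, e@B1, f@B2, f@B5, f@B6} | OUT={a@B4, b@B8, d@B0, e@B8, f@B2, f@B5, f@B6}

Merge at B3: IN[B3] = OUT[B2] ⊔ OUT[B5] = {a@B4, b@B5, b@B7, d@B0, e@B1, f@B2, f@B5}

Answer: {a@B4, b@B5, b@B7, d@B0, e@B1, f@B2, f@B5}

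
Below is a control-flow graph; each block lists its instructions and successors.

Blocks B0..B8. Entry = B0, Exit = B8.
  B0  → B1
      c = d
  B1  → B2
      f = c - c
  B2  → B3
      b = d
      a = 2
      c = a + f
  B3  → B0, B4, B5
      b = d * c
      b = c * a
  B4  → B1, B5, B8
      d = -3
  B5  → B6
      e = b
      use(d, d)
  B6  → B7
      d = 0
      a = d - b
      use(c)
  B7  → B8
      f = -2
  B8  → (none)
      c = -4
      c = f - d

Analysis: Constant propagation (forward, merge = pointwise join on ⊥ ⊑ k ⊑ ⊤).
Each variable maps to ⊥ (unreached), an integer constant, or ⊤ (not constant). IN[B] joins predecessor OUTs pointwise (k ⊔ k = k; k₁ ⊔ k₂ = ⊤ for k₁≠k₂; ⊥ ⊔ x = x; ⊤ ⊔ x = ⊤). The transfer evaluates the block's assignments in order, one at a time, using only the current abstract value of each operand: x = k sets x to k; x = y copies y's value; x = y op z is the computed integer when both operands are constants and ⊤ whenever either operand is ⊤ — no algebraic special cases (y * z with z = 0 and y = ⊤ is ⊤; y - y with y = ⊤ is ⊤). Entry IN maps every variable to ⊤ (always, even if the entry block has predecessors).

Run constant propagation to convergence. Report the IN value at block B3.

Answer: {a: 2, b: ⊤, c: ⊤, d: ⊤, e: ⊤, f: ⊤}

Working:
Fixpoint table:
  B0: | IN=(all ⊤) | OUT=(all ⊤)
  B1: | IN=(all ⊤) | OUT=(all ⊤)
  B2: | IN=(all ⊤) | OUT={a:2; rest ⊤}
  B3: | IN={a:2; rest ⊤} | OUT={a:2; rest ⊤}
  B4: | IN={a:2; rest ⊤} | OUT={a:2, d:-3; rest ⊤}
  B5: | IN={a:2; rest ⊤} | OUT={a:2; rest ⊤}
  B6: | IN={a:2; rest ⊤} | OUT={d:0; rest ⊤}
  B7: | IN={d:0; rest ⊤} | OUT={d:0, f:-2; rest ⊤}
  B8: | IN=(all ⊤) | OUT=(all ⊤)

Merge at B3: IN[B3] = OUT[B2] = {a: 2, b: ⊤, c: ⊤, d: ⊤, e: ⊤, f: ⊤}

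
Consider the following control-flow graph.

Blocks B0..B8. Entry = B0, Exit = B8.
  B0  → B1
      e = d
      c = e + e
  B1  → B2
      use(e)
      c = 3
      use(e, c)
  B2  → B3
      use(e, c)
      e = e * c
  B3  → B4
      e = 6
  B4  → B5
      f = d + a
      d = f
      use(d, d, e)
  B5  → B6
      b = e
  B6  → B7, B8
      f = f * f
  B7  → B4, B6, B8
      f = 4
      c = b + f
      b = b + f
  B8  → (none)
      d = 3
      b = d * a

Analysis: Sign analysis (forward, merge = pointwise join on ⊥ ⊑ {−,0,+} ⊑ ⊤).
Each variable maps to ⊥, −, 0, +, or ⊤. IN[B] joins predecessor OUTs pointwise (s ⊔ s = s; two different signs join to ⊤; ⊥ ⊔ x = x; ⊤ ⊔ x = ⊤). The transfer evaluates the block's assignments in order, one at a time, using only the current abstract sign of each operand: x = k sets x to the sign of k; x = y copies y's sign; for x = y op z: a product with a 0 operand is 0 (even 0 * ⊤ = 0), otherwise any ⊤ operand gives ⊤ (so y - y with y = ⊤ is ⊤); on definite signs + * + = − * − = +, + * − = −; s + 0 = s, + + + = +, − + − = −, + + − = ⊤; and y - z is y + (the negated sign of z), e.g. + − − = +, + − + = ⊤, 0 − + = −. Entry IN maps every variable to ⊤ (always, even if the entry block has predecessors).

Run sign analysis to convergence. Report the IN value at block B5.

Answer: {a: ⊤, b: ⊤, c: +, d: ⊤, e: +, f: ⊤}

Working:
Fixpoint table:
  B0: | IN=(all ⊤) | OUT=(all ⊤)
  B1: | IN=(all ⊤) | OUT={c:+; rest ⊤}
  B2: | IN={c:+; rest ⊤} | OUT={c:+; rest ⊤}
  B3: | IN={c:+; rest ⊤} | OUT={c:+, e:+; rest ⊤}
  B4: | IN={c:+, e:+; rest ⊤} | OUT={c:+, e:+; rest ⊤}
  B5: | IN={c:+, e:+; rest ⊤} | OUT={b:+, c:+, e:+; rest ⊤}
  B6: | IN={b:+, c:+, e:+; rest ⊤} | OUT={b:+, c:+, e:+; rest ⊤}
  B7: | IN={b:+, c:+, e:+; rest ⊤} | OUT={b:+, c:+, e:+, f:+; rest ⊤}
  B8: | IN={b:+, c:+, e:+; rest ⊤} | OUT={c:+, d:+, e:+; rest ⊤}

Merge at B5: IN[B5] = OUT[B4] = {a: ⊤, b: ⊤, c: +, d: ⊤, e: +, f: ⊤}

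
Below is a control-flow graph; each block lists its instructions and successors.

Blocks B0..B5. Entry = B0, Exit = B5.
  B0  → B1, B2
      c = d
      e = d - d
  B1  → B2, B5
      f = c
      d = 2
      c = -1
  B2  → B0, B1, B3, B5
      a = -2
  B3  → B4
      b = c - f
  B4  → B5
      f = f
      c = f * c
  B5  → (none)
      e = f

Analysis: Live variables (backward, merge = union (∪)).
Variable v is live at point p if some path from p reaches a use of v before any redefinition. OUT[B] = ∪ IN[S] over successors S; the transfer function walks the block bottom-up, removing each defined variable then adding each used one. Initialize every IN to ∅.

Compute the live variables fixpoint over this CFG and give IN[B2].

Fixpoint table:
  B0: | IN={d, f} | OUT={c, d, f}
  B1: | IN={c} | OUT={c, d, f}
  B2: | IN={c, d, f} | OUT={c, d, f}
  B3: | IN={c, f} | OUT={c, f}
  B4: | IN={c, f} | OUT={f}
  B5: | IN={f} | OUT={}

Merge at B2: OUT[B2] = IN[B0] ⊔ IN[B1] ⊔ IN[B3] ⊔ IN[B5] = {c, d, f}
Applying B2's transfer function to that OUT value gives IN[B2] (row B2 above).

Answer: {c, d, f}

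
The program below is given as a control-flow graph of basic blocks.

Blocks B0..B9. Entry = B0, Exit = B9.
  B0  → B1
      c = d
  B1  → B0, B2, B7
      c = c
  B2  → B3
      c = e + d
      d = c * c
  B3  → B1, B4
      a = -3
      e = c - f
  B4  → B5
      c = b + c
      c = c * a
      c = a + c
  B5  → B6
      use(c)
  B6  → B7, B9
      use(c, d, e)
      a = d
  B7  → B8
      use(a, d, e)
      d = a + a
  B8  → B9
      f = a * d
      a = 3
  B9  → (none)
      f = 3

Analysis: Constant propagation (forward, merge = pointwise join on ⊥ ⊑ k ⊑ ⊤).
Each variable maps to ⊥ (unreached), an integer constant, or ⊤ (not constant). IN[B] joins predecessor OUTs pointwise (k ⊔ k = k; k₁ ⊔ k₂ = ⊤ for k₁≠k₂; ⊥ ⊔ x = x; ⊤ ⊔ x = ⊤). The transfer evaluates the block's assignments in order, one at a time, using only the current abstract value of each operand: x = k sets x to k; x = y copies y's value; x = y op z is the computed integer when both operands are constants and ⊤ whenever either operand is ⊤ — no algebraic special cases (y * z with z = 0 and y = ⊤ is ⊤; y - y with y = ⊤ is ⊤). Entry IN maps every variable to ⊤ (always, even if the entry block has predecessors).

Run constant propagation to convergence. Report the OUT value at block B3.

Answer: {a: -3, b: ⊤, c: ⊤, d: ⊤, e: ⊤, f: ⊤}

Trace:
Converged values:
  B0:   IN=(all ⊤)   OUT=(all ⊤)
  B1:   IN=(all ⊤)   OUT=(all ⊤)
  B2:   IN=(all ⊤)   OUT=(all ⊤)
  B3:   IN=(all ⊤)   OUT={a:-3; rest ⊤}
  B4:   IN={a:-3; rest ⊤}   OUT={a:-3; rest ⊤}
  B5:   IN={a:-3; rest ⊤}   OUT={a:-3; rest ⊤}
  B6:   IN={a:-3; rest ⊤}   OUT=(all ⊤)
  B7:   IN=(all ⊤)   OUT=(all ⊤)
  B8:   IN=(all ⊤)   OUT={a:3; rest ⊤}
  B9:   IN=(all ⊤)   OUT={f:3; rest ⊤}

Merge at B3: IN[B3] = OUT[B2] = {a: ⊤, b: ⊤, c: ⊤, d: ⊤, e: ⊤, f: ⊤}
Applying B3's transfer function to that IN value gives OUT[B3] (row B3 above).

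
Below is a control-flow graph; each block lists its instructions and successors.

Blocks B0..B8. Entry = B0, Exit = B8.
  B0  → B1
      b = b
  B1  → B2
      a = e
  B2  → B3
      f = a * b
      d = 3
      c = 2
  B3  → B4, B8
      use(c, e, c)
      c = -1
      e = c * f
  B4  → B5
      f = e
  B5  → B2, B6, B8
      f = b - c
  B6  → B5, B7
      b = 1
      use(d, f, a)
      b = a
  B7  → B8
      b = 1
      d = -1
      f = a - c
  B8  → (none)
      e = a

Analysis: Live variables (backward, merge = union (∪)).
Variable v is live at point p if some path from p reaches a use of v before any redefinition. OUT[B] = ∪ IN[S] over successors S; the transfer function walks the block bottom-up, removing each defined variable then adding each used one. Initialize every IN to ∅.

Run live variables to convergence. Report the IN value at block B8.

Converged values:
  B0: | IN={b, e} | OUT={b, e}
  B1: | IN={b, e} | OUT={a, b, e}
  B2: | IN={a, b, e} | OUT={a, b, c, d, e, f}
  B3: | IN={a, b, c, d, e, f} | OUT={a, b, c, d, e}
  B4: | IN={a, b, c, d, e} | OUT={a, b, c, d, e}
  B5: | IN={a, b, c, d, e} | OUT={a, b, c, d, e, f}
  B6: | IN={a, c, d, e, f} | OUT={a, b, c, d, e}
  B7: | IN={a, c} | OUT={a}
  B8: | IN={a} | OUT={}

B8 is the boundary node: OUT[B8] = {}
Applying B8's transfer function to that OUT value gives IN[B8] (row B8 above).

Answer: {a}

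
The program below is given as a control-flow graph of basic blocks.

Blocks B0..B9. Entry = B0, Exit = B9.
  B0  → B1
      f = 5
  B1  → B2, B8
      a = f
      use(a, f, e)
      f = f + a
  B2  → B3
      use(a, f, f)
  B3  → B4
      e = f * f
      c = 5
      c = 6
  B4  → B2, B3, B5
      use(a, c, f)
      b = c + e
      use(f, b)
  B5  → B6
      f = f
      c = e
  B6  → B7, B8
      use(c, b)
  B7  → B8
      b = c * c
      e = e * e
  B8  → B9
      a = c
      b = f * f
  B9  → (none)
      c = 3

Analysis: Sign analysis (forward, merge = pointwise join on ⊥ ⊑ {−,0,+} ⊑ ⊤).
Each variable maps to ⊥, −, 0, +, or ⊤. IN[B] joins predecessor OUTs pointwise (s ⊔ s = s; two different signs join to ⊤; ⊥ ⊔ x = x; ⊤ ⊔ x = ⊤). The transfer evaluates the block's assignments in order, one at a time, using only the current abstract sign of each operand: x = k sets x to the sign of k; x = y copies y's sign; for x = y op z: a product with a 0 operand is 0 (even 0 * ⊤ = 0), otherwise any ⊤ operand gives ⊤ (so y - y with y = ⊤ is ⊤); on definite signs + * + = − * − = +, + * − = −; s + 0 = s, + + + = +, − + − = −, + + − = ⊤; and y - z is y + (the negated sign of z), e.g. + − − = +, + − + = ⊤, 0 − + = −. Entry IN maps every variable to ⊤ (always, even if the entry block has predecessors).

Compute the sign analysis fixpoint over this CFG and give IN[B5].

Answer: {a: +, b: +, c: +, d: ⊤, e: +, f: +}

Working:
Per-block solution:
  B0:   IN=(all ⊤)   OUT={f:+; rest ⊤}
  B1:   IN={f:+; rest ⊤}   OUT={a:+, f:+; rest ⊤}
  B2:   IN={a:+, f:+; rest ⊤}   OUT={a:+, f:+; rest ⊤}
  B3:   IN={a:+, f:+; rest ⊤}   OUT={a:+, c:+, e:+, f:+; rest ⊤}
  B4:   IN={a:+, c:+, e:+, f:+; rest ⊤}   OUT={a:+, b:+, c:+, e:+, f:+; rest ⊤}
  B5:   IN={a:+, b:+, c:+, e:+, f:+; rest ⊤}   OUT={a:+, b:+, c:+, e:+, f:+; rest ⊤}
  B6:   IN={a:+, b:+, c:+, e:+, f:+; rest ⊤}   OUT={a:+, b:+, c:+, e:+, f:+; rest ⊤}
  B7:   IN={a:+, b:+, c:+, e:+, f:+; rest ⊤}   OUT={a:+, b:+, c:+, e:+, f:+; rest ⊤}
  B8:   IN={a:+, f:+; rest ⊤}   OUT={b:+, f:+; rest ⊤}
  B9:   IN={b:+, f:+; rest ⊤}   OUT={b:+, c:+, f:+; rest ⊤}

Merge at B5: IN[B5] = OUT[B4] = {a: +, b: +, c: +, d: ⊤, e: +, f: +}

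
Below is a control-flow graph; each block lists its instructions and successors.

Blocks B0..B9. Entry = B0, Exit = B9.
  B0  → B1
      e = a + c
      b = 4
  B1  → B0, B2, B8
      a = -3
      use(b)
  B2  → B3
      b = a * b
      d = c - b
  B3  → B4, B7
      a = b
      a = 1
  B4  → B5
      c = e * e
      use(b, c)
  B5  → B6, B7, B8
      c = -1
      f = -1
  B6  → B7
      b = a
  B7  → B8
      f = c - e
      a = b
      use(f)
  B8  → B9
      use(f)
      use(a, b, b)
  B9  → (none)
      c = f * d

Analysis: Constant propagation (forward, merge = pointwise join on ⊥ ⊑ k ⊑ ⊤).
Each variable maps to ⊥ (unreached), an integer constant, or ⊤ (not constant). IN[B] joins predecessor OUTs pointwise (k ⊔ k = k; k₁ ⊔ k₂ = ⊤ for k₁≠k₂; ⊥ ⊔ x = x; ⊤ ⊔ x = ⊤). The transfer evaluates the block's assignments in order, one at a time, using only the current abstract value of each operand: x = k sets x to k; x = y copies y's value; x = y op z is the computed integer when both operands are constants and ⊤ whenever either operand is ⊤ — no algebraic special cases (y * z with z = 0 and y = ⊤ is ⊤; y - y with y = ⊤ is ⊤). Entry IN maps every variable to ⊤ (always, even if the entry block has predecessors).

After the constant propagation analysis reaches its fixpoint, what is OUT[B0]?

Per-block solution:
  B0: | IN=(all ⊤) | OUT={b:4; rest ⊤}
  B1: | IN={b:4; rest ⊤} | OUT={a:-3, b:4; rest ⊤}
  B2: | IN={a:-3, b:4; rest ⊤} | OUT={a:-3, b:-12; rest ⊤}
  B3: | IN={a:-3, b:-12; rest ⊤} | OUT={a:1, b:-12; rest ⊤}
  B4: | IN={a:1, b:-12; rest ⊤} | OUT={a:1, b:-12; rest ⊤}
  B5: | IN={a:1, b:-12; rest ⊤} | OUT={a:1, b:-12, c:-1, f:-1; rest ⊤}
  B6: | IN={a:1, b:-12, c:-1, f:-1; rest ⊤} | OUT={a:1, b:1, c:-1, f:-1; rest ⊤}
  B7: | IN={a:1; rest ⊤} | OUT=(all ⊤)
  B8: | IN=(all ⊤) | OUT=(all ⊤)
  B9: | IN=(all ⊤) | OUT=(all ⊤)

Merge at B0 (entry node, so the boundary value (all ⊤) is joined with the incoming edge(s)): IN[B0] = (all ⊤) ⊔ OUT[B1] = {a: ⊤, b: ⊤, c: ⊤, d: ⊤, e: ⊤, f: ⊤}
Applying B0's transfer function to that IN value gives OUT[B0] (row B0 above).

Answer: {a: ⊤, b: 4, c: ⊤, d: ⊤, e: ⊤, f: ⊤}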